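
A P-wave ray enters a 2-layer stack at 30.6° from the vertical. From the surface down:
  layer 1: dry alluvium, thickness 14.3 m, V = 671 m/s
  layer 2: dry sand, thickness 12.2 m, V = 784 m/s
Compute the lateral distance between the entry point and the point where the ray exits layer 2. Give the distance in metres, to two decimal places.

17.48 m

Ray parameter p = sin 30.6° / 671 m/s = 7.5863e-04 s/m.
Layer 1: θ = 30.60°; offset = 14.3·tan 30.60° = 8.4570 m.
Layer 2: sin θ = p·784 = 0.5948 → θ = 36.50°; offset = 12.2·tan 36.50° = 9.0262 m.
Summing the layer offsets gives 17.4832 m.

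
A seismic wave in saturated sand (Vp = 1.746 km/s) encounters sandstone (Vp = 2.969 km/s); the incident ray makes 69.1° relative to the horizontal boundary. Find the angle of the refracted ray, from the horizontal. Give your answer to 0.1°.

52.7°

Angle from the normal: 90° − 69.1° = 20.9°.
Snell's law: sin θ₂ = (V₂/V₁)·sin θ₁ = (2.969/1.746)·sin 20.9° = 0.6066.
θ₂ = sin⁻¹(0.6066) = 37.35° (from vertical).
From the interface: 90° − 37.35° = 52.65°.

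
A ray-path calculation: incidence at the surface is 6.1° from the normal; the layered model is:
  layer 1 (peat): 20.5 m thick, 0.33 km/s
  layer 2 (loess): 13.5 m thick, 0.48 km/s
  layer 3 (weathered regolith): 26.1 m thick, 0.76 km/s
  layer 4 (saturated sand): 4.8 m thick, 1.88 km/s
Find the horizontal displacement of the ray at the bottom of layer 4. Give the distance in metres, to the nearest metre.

15 m

p = sin θ₁/V₁ = sin 6.1°/0.33 = 3.2201e-01 s/km is conserved through the stack.
Layer 1: θ = 6.10°; offset = 20.5·tan 6.10° = 2.191 m.
Layer 2: sin θ = p·0.48 = 0.1546 → θ = 8.89°; offset = 13.5·tan 8.89° = 2.112 m.
Layer 3: sin θ = p·0.76 = 0.2447 → θ = 14.17°; offset = 26.1·tan 14.17° = 6.588 m.
Layer 4: sin θ = p·1.88 = 0.6054 → θ = 37.26°; offset = 4.8·tan 37.26° = 3.651 m.
Σ offsets = 14.541 m.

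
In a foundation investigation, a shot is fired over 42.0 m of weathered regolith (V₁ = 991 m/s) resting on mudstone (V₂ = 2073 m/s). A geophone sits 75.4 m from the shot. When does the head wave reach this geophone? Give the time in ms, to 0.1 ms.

θ_c = arcsin(V₁/V₂) = arcsin(991/2073) = 28.56°, cos θ_c = 0.8783.
Intercept time tᵢ = 2h cos θ_c / V₁ = 2·42.0·0.8783/991 = 0.07445 s.
t = x/V₂ + tᵢ = 75.4/2073 + 0.07445 = 0.11082 s.

110.8 ms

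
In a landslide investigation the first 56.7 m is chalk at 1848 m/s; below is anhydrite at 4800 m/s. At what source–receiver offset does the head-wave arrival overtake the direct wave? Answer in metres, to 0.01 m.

x_cross = 2h·√((V₂+V₁)/(V₂−V₁)).
(V₂+V₁)/(V₂−V₁) = (4800+1848)/(4800−1848) = 2.2520; √ = 1.5007.
x_cross = 2·56.7·1.5007 = 170.18 m.

170.18 m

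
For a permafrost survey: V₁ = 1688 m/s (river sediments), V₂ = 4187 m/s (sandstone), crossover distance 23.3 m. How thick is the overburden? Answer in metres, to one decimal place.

h = (x_cross/2)·√((V₂−V₁)/(V₂+V₁)).
(V₂−V₁)/(V₂+V₁) = (4187−1688)/(4187+1688) = 0.4254; √ = 0.6522.
h = (23.3/2)·0.6522 = 7.60 m.

7.6 m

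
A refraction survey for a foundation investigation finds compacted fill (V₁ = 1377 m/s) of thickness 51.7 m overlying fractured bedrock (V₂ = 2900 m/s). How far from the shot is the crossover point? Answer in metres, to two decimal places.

173.28 m

x_cross = 2h·√((V₂+V₁)/(V₂−V₁)).
(V₂+V₁)/(V₂−V₁) = (2900+1377)/(2900−1377) = 2.8083; √ = 1.6758.
x_cross = 2·51.7·1.6758 = 173.28 m.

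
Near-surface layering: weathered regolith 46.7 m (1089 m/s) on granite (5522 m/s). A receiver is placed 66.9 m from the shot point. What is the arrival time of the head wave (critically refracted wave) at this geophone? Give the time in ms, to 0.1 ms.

96.2 ms

t = x/V₂ + 2h·√(V₂²−V₁²)/(V₁V₂).
√(V₂²−V₁²) = √(5522²−1089²) = 5413.6 m/s; delay term = 2·46.7·5413.6/(1089·5522) = 0.08408 s.
t = 66.9/5522 + 0.08408 = 0.09620 s.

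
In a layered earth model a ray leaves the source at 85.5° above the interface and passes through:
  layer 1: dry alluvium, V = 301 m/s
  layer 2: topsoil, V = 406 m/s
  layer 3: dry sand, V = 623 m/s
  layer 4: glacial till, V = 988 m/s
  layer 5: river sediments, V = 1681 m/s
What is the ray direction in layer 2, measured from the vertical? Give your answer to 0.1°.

From the normal: θ₁ = 90° − 85.5° = 4.5°.
Ray parameter p = sin 4.5° / 301 = 2.6066e-04 s/m.
sin θ_2 = p·V_2 = 2.6066e-04 × 406 = 0.1058.
θ_2 = arcsin 0.1058 = 6.07°.

6.1°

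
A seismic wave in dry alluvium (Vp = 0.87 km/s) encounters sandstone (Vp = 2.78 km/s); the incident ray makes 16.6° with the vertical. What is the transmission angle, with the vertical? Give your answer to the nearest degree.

Snell's law: sin θ₂ = (V₂/V₁)·sin θ₁ = (2.78/0.87)·sin 16.6° = 0.9129.
θ₂ = arcsin 0.9129 = 65.91° from the normal.

66°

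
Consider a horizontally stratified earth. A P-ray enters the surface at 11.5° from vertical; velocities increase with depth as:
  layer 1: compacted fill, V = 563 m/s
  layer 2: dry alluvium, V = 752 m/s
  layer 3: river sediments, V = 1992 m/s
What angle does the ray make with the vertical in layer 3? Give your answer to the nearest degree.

Snell's law across each interface conserves sin θ / V, so sin θ_3 = V_3·sin θ₁/V₁.
sin θ_3 = 1992 × sin 11.5° / 563 = 0.7054.
θ_3 = 44.86° from the vertical.

45°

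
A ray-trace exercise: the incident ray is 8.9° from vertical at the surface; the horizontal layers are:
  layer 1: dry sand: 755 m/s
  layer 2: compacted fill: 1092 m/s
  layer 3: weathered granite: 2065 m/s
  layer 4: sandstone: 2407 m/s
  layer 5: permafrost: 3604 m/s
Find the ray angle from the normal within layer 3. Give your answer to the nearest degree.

25°

Ray parameter p = sin 8.9° / 755 = 2.0491e-04 s/m.
sin θ_3 = p·V_3 = 2.0491e-04 × 2065 = 0.4231.
θ_3 = arcsin 0.4231 = 25.03°.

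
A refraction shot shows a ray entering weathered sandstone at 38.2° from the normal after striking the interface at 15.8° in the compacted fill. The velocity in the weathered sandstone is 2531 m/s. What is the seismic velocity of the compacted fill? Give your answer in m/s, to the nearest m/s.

1114 m/s

sin 15.8° = 0.2723; sin 38.2° = 0.6184.
V₁ = V₂·(sin θ₁/sin θ₂) = 2531·(0.2723/0.6184) = 1114.38 m/s.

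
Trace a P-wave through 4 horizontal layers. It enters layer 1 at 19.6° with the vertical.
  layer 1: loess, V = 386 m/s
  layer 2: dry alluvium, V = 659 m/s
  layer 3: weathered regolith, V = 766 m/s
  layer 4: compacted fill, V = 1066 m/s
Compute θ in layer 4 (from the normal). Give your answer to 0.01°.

67.88°

Ray parameter p = sin 19.6° / 386 = 8.6905e-04 s/m.
sin θ_4 = p·V_4 = 8.6905e-04 × 1066 = 0.9264.
θ_4 = arcsin 0.9264 = 67.88°.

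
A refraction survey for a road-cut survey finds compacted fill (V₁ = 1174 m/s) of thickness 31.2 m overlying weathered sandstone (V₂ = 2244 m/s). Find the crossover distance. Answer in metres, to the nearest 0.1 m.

θ_c = arcsin(1174/2244) = 31.55°, so cos θ_c = 0.8522 and tᵢ = 2h cos θ_c/V₁ = 0.0453 s.
At crossover x/V₁ = x/V₂ + tᵢ ⇒ x = tᵢ/(1/V₁ − 1/V₂) = 0.04530/(8.5179e-04 − 4.4563e-04) = 111.53 m.

111.5 m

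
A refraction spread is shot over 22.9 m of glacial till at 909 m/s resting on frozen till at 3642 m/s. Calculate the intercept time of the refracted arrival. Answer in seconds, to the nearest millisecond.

θ_c = arcsin(V₁/V₂) = arcsin(909/3642) = 14.45°; cos θ_c = 0.9684.
tᵢ = 2h·cos θ_c / V₁ = 2·22.9·0.9684 / 909 = 0.04879 s.

0.049 s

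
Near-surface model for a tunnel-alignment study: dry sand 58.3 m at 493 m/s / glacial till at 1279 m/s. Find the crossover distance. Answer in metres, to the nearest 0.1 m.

175.1 m

x_cross = 2h·√((V₂+V₁)/(V₂−V₁)).
(V₂+V₁)/(V₂−V₁) = (1279+493)/(1279−493) = 2.2545; √ = 1.5015.
x_cross = 2·58.3·1.5015 = 175.07 m.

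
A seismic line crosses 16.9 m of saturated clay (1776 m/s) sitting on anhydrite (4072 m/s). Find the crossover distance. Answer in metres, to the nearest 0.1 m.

53.9 m

θ_c = arcsin(1776/4072) = 25.86°, so cos θ_c = 0.8999 and tᵢ = 2h cos θ_c/V₁ = 0.0171 s.
At crossover x/V₁ = x/V₂ + tᵢ ⇒ x = tᵢ/(1/V₁ − 1/V₂) = 0.01713/(5.6306e-04 − 2.4558e-04) = 53.94 m.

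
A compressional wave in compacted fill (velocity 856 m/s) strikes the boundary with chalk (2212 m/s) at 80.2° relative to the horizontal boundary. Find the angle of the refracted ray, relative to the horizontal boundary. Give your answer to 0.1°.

63.9°

Angle from the normal: 90° − 80.2° = 9.8°.
Snell's law: sin θ₂ = (V₂/V₁)·sin θ₁ = (2212/856)·sin 9.8° = 0.4398.
θ₂ = sin⁻¹(0.4398) = 26.09° (from vertical).
From the interface: 90° − 26.09° = 63.91°.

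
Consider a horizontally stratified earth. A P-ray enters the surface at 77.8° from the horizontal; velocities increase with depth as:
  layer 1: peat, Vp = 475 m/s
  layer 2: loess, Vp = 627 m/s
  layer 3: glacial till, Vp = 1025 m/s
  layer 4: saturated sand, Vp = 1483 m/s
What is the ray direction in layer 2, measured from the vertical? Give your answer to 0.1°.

16.2°

From the normal: θ₁ = 90° − 77.8° = 12.2°.
Snell's law across each interface conserves sin θ / V, so sin θ_2 = V_2·sin θ₁/V₁.
sin θ_2 = 627 × sin 12.2° / 475 = 0.2789.
θ_2 = 16.20° from the vertical.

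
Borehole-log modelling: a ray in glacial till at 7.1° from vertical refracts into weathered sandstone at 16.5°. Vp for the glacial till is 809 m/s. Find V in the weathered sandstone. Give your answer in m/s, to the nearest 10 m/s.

sin 7.1° = 0.1236; sin 16.5° = 0.2840.
V₂ = V₁·(sin θ₂/sin θ₁) = 809·(0.2840/0.1236) = 1858.95 m/s.

1860 m/s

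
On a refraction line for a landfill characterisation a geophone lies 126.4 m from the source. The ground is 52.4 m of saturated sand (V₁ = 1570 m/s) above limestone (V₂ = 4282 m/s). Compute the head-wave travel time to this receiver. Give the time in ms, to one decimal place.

91.6 ms

t = x/V₂ + 2h·√(V₂²−V₁²)/(V₁V₂).
√(V₂²−V₁²) = √(4282²−1570²) = 3983.8 m/s; delay term = 2·52.4·3983.8/(1570·4282) = 0.06210 s.
t = 126.4/4282 + 0.06210 = 0.09162 s.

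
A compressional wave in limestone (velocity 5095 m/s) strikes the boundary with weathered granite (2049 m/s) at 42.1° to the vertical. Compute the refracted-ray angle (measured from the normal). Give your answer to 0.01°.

15.64°

Snell's law: sin θ₂ = (V₂/V₁)·sin θ₁ = (2049/5095)·sin 42.1° = 0.2696.
θ₂ = arcsin 0.2696 = 15.64° from the normal.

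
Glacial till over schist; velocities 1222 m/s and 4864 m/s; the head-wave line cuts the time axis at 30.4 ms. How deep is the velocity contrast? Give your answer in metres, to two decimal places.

θ_c = arcsin(1222/4864) = 14.55°; cos θ_c = 0.9679.
tᵢ = 2h cos θ_c/V₁ ⇒ h = tᵢ·V₁/(2 cos θ_c) = 0.0304·1222/(2·0.9679) = 19.19 m.

19.19 m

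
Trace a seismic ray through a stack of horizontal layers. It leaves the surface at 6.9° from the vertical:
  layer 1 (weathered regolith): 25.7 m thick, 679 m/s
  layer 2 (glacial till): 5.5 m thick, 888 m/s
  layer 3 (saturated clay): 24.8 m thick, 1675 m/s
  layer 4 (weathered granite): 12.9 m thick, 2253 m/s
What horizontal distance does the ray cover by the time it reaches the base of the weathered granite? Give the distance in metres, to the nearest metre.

Apply Snell's law at each interface; in layer i the horizontal offset is hᵢ·tan θᵢ.
Layer 1: θ = 6.90°; offset = 25.7·tan 6.90° = 3.110 m.
Layer 2: sin θ = 888·sin 6.9°/679 = 0.1571, θ = 9.04°; offset = 5.5·tan 9.04° = 0.875 m.
Layer 3: sin θ = 1675·sin 6.9°/679 = 0.2964, θ = 17.24°; offset = 24.8·tan 17.24° = 7.695 m.
Layer 4: sin θ = 2253·sin 6.9°/679 = 0.3986, θ = 23.49°; offset = 12.9·tan 23.49° = 5.607 m.
Σ offsets = 17.288 m.

17 m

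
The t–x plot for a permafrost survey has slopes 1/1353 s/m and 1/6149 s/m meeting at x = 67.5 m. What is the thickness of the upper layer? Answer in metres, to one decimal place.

27.0 m

h = (x_cross/2)·√((V₂−V₁)/(V₂+V₁)).
(V₂−V₁)/(V₂+V₁) = (6149−1353)/(6149+1353) = 0.6393; √ = 0.7996.
h = (67.5/2)·0.7996 = 26.99 m.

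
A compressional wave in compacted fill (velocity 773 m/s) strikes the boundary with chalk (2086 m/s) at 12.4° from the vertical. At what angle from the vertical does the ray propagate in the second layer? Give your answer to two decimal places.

Snell's law: sin θ₂ = (V₂/V₁)·sin θ₁ = (2086/773)·sin 12.4° = 0.5795.
θ₂ = sin⁻¹(0.5795) = 35.41° (from vertical).

35.41°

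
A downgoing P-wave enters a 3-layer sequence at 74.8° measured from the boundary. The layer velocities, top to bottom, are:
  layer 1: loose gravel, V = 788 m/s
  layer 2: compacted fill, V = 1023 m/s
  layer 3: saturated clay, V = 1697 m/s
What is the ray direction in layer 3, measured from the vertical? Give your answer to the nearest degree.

From the normal: θ₁ = 90° − 74.8° = 15.2°.
Snell's law across each interface conserves sin θ / V, so sin θ_3 = V_3·sin θ₁/V₁.
sin θ_3 = 1697 × sin 15.2° / 788 = 0.5646.
θ_3 = 34.38° from the vertical.

34°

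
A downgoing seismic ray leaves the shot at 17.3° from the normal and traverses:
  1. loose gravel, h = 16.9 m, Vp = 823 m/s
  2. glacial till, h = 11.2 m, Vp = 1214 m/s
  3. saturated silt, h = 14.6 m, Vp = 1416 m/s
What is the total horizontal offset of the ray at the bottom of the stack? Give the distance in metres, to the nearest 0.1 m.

p = sin θ₁/V₁ = sin 17.3°/823 = 3.6133e-04 s/m is conserved through the stack.
Layer 1: θ = 17.30°; offset = 16.9·tan 17.30° = 5.264 m.
Layer 2: sin θ = p·1214 = 0.4387 → θ = 26.02°; offset = 11.2·tan 26.02° = 5.467 m.
Layer 3: sin θ = p·1416 = 0.5116 → θ = 30.77°; offset = 14.6·tan 30.77° = 8.694 m.
Σ offsets = 19.425 m.

19.4 m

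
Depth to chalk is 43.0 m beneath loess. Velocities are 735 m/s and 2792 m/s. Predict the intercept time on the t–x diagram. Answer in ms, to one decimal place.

θ_c = arcsin(V₁/V₂) = arcsin(735/2792) = 15.26°; cos θ_c = 0.9647.
tᵢ = 2h·cos θ_c / V₁ = 2·43.0·0.9647 / 735 = 0.11288 s.

112.9 ms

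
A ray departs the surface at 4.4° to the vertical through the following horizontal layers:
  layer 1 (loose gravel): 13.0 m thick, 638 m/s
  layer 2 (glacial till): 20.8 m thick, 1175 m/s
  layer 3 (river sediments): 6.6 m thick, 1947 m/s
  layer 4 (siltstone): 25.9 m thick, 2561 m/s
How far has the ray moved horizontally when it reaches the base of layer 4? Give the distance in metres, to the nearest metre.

14 m

Apply Snell's law at each interface; in layer i the horizontal offset is hᵢ·tan θᵢ.
Layer 1: θ = 4.40°; offset = 13.0·tan 4.40° = 1.000 m.
Layer 2: sin θ = 1175·sin 4.4°/638 = 0.1413, θ = 8.12°; offset = 20.8·tan 8.12° = 2.969 m.
Layer 3: sin θ = 1947·sin 4.4°/638 = 0.2341, θ = 13.54°; offset = 6.6·tan 13.54° = 1.589 m.
Layer 4: sin θ = 2561·sin 4.4°/638 = 0.3080, θ = 17.94°; offset = 25.9·tan 17.94° = 8.384 m.
Total horizontal offset = 13.942 m.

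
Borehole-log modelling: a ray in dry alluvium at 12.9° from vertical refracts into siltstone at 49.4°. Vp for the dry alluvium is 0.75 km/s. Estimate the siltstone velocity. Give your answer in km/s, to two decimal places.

2.55 km/s

Snell's law: sin 12.9°/V₁ = sin 49.4°/V₂.
V₂ = V₁·sin 49.4°/sin 12.9° = 0.75 × 3.4010 = 2.55 km/s.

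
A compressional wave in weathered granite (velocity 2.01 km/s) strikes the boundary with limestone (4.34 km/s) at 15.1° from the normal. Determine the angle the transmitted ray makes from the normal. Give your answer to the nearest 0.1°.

34.2°

sin θ₁/V₁ = sin θ₂/V₂ ⇒ sin θ₂ = 4.34·sin 15.1°/2.01 = 4.34·0.2605/2.01 = 0.5625.
θ₂ = sin⁻¹(0.5625) = 34.23° (from vertical).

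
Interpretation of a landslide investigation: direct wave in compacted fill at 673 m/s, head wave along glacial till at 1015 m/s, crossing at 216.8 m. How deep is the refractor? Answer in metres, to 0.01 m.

48.79 m

x_cross = 2h·√((V₂+V₁)/(V₂−V₁)) → h = x_cross / (2·√((V₂+V₁)/(V₂−V₁))).
√((V₂+V₁)/(V₂−V₁)) = √((1015+673)/(1015−673)) = 2.2216.
h = 216.8 / (2·2.2216) = 48.79 m.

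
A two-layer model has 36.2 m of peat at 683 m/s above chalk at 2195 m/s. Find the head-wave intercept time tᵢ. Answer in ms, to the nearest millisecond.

θ_c = arcsin(V₁/V₂) = arcsin(683/2195) = 18.13°; cos θ_c = 0.9504.
tᵢ = 2h·cos θ_c / V₁ = 2·36.2·0.9504 / 683 = 0.10074 s.

101 ms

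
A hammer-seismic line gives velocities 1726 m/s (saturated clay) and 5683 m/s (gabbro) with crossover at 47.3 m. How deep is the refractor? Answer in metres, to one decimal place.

h = (x_cross/2)·√((V₂−V₁)/(V₂+V₁)).
(V₂−V₁)/(V₂+V₁) = (5683−1726)/(5683+1726) = 0.5341; √ = 0.7308.
h = (47.3/2)·0.7308 = 17.28 m.

17.3 m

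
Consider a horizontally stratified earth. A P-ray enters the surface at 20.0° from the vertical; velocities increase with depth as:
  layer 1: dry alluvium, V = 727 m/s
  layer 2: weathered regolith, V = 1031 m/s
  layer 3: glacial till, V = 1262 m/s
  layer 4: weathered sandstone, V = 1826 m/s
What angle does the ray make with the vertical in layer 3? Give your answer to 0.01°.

36.42°

Ray parameter p = sin 20.0° / 727 = 4.7045e-04 s/m.
sin θ_3 = p·V_3 = 4.7045e-04 × 1262 = 0.5937.
θ_3 = arcsin 0.5937 = 36.42°.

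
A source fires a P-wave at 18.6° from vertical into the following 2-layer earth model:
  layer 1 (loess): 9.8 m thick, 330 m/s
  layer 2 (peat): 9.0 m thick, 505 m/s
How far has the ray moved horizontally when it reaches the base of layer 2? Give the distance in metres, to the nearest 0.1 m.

Apply Snell's law at each interface; in layer i the horizontal offset is hᵢ·tan θᵢ.
Layer 1: θ = 18.60°; offset = 9.8·tan 18.60° = 3.298 m.
Layer 2: sin θ = 505·sin 18.6°/330 = 0.4881, θ = 29.22°; offset = 9.0·tan 29.22° = 5.033 m.
Total horizontal offset = 8.331 m.

8.3 m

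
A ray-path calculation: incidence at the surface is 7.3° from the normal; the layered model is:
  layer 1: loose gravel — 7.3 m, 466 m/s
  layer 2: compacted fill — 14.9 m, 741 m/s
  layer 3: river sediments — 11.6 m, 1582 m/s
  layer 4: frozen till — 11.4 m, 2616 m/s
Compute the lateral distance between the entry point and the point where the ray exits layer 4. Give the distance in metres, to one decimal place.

21.2 m

Apply Snell's law at each interface; in layer i the horizontal offset is hᵢ·tan θᵢ.
Layer 1: θ = 7.30°; offset = 7.3·tan 7.30° = 0.935 m.
Layer 2: sin θ = 741·sin 7.3°/466 = 0.2020, θ = 11.66°; offset = 14.9·tan 11.66° = 3.074 m.
Layer 3: sin θ = 1582·sin 7.3°/466 = 0.4314, θ = 25.55°; offset = 11.6·tan 25.55° = 5.546 m.
Layer 4: sin θ = 2616·sin 7.3°/466 = 0.7133, θ = 45.50°; offset = 11.4·tan 45.50° = 11.603 m.
Σ offsets = 21.158 m.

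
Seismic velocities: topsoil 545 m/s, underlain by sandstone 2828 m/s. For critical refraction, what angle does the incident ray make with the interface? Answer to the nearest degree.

At critical incidence the refracted ray runs along the interface (θ₂ = 90°), so sin θ_c = V₁/V₂.
θ_c = arcsin(545/2828) = arcsin 0.1927 = 11.11°.
Measured from the interface: 90° − 11.11° = 78.89°.

79°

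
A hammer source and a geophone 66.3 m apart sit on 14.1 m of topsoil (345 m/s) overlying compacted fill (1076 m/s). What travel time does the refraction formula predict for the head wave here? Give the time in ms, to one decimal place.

θ_c = arcsin(V₁/V₂) = arcsin(345/1076) = 18.70°, cos θ_c = 0.9472.
Intercept time tᵢ = 2h cos θ_c / V₁ = 2·14.1·0.9472/345 = 0.07742 s.
t = x/V₂ + tᵢ = 66.3/1076 + 0.07742 = 0.13904 s.

139.0 ms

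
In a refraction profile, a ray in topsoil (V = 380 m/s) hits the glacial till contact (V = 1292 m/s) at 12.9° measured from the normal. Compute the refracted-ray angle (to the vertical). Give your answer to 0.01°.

49.38°

sin θ₁/V₁ = sin θ₂/V₂ ⇒ sin θ₂ = 1292·sin 12.9°/380 = 1292·0.2233/380 = 0.7591.
θ₂ = arcsin 0.7591 = 49.38° from the normal.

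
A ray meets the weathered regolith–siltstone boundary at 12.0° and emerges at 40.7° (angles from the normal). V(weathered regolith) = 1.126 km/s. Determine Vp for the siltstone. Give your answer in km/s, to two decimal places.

3.53 km/s

sin 12.0° = 0.2079; sin 40.7° = 0.6521.
V₂ = V₁·(sin θ₂/sin θ₁) = 1.126·(0.6521/0.2079) = 3.53 km/s.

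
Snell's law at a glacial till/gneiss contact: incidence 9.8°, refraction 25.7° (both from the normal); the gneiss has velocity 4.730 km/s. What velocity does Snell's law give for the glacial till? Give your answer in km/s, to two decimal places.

1.86 km/s

sin 9.8° = 0.1702; sin 25.7° = 0.4337.
V₁ = V₂·(sin θ₁/sin θ₂) = 4.730·(0.1702/0.4337) = 1.86 km/s.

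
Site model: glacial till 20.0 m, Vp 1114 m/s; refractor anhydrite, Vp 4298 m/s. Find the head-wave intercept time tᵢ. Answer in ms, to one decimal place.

θ_c = arcsin(V₁/V₂) = arcsin(1114/4298) = 15.02°; cos θ_c = 0.9658.
tᵢ = 2h·cos θ_c / V₁ = 2·20.0·0.9658 / 1114 = 0.03468 s.

34.7 ms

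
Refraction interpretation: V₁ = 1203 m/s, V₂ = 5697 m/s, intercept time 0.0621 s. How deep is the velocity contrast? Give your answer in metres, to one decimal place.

38.2 m

θ_c = arcsin(1203/5697) = 12.19°; cos θ_c = 0.9775.
tᵢ = 2h cos θ_c/V₁ ⇒ h = tᵢ·V₁/(2 cos θ_c) = 0.0621·1203/(2·0.9775) = 38.21 m.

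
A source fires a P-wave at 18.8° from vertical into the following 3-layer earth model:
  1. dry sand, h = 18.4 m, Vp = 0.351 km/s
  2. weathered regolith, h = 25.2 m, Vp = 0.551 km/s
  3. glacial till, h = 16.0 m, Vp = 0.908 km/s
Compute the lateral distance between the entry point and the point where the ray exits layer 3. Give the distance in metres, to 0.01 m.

Apply Snell's law at each interface; in layer i the horizontal offset is hᵢ·tan θᵢ.
Layer 1: θ = 18.80°; offset = 18.4·tan 18.80° = 6.2639 m.
Layer 2: sin θ = 0.551·sin 18.8°/0.351 = 0.5059, θ = 30.39°; offset = 25.2·tan 30.39° = 14.7792 m.
Layer 3: sin θ = 0.908·sin 18.8°/0.351 = 0.8337, θ = 56.48°; offset = 16.0·tan 56.48° = 24.1526 m.
Total horizontal offset = 45.1957 m.

45.20 m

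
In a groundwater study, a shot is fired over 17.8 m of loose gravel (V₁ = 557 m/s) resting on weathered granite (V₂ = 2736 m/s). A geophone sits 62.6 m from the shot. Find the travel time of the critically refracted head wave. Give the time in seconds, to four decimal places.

θ_c = arcsin(V₁/V₂) = arcsin(557/2736) = 11.75°, cos θ_c = 0.9791.
Intercept time tᵢ = 2h cos θ_c / V₁ = 2·17.8·0.9791/557 = 0.06258 s.
t = x/V₂ + tᵢ = 62.6/2736 + 0.06258 = 0.08546 s.

0.0855 s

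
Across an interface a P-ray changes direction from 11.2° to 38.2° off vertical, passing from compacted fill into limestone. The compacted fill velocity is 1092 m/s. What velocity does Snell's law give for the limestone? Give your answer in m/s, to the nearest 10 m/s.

sin 11.2° = 0.1942; sin 38.2° = 0.6184.
V₂ = V₁·(sin θ₂/sin θ₁) = 1092·(0.6184/0.1942) = 3476.74 m/s.

3480 m/s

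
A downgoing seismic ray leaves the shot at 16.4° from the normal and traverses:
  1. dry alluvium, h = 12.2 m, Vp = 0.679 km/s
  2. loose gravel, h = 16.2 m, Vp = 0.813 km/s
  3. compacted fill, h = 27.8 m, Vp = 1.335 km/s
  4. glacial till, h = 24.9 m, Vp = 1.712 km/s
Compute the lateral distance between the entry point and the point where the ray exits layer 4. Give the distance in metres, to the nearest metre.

Ray parameter p = sin 16.4° / 0.679 km/s = 4.1582e-01 s/km.
Layer 1: θ = 16.40°; offset = 12.2·tan 16.40° = 3.591 m.
Layer 2: sin θ = p·0.813 = 0.3381 → θ = 19.76°; offset = 16.2·tan 19.76° = 5.819 m.
Layer 3: sin θ = p·1.335 = 0.5551 → θ = 33.72°; offset = 27.8·tan 33.72° = 18.554 m.
Layer 4: sin θ = p·1.712 = 0.7119 → θ = 45.39°; offset = 24.9·tan 45.39° = 25.240 m.
Total horizontal offset = 53.203 m.

53 m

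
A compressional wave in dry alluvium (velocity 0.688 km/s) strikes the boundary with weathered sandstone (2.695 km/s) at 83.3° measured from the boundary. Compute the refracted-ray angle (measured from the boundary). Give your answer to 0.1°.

Angle from the normal: 90° − 83.3° = 6.7°.
sin θ₁/V₁ = sin θ₂/V₂ ⇒ sin θ₂ = 2.695·sin 6.7°/0.688 = 2.695·0.1167/0.688 = 0.4570.
θ₂ = sin⁻¹(0.4570) = 27.19° (from vertical).
From the interface: 90° − 27.19° = 62.81°.

62.8°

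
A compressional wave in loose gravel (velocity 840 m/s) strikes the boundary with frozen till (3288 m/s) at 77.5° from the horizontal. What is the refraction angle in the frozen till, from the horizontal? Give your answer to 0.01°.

Angle from the normal: 90° − 77.5° = 12.5°.
Snell's law: sin θ₂ = (V₂/V₁)·sin θ₁ = (3288/840)·sin 12.5° = 0.8472.
θ₂ = sin⁻¹(0.8472) = 57.91° (from vertical).
From the interface: 90° − 57.91° = 32.09°.

32.09°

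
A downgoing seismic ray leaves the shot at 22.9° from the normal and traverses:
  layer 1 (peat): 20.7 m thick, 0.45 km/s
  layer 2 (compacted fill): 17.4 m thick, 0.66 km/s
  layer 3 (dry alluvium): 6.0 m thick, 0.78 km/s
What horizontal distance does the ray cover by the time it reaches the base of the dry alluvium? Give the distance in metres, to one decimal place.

Apply Snell's law at each interface; in layer i the horizontal offset is hᵢ·tan θᵢ.
Layer 1: θ = 22.90°; offset = 20.7·tan 22.90° = 8.744 m.
Layer 2: sin θ = 0.66·sin 22.9°/0.45 = 0.5707, θ = 34.80°; offset = 17.4·tan 34.80° = 12.093 m.
Layer 3: sin θ = 0.78·sin 22.9°/0.45 = 0.6745, θ = 42.41°; offset = 6.0·tan 42.41° = 5.481 m.
Total horizontal offset = 26.319 m.

26.3 m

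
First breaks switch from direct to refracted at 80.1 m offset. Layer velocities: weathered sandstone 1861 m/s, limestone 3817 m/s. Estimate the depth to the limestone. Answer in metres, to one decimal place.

23.5 m

x_cross = 2h·√((V₂+V₁)/(V₂−V₁)) → h = x_cross / (2·√((V₂+V₁)/(V₂−V₁))).
√((V₂+V₁)/(V₂−V₁)) = √((3817+1861)/(3817−1861)) = 1.7038.
h = 80.1 / (2·1.7038) = 23.51 m.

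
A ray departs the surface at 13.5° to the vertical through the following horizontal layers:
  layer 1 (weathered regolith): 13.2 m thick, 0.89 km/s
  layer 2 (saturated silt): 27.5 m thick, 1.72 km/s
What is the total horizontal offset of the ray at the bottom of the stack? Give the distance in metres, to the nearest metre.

Ray parameter p = sin 13.5° / 0.89 km/s = 2.6230e-01 s/km.
Layer 1: θ = 13.50°; offset = 13.2·tan 13.50° = 3.169 m.
Layer 2: sin θ = p·1.72 = 0.4512 → θ = 26.82°; offset = 27.5·tan 26.82° = 13.902 m.
Total horizontal offset = 17.071 m.

17 m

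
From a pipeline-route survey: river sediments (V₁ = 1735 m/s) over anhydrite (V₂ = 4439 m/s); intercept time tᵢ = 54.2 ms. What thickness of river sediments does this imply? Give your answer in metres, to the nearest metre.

51 m

h = tᵢ·V₁·V₂ / (2·√(V₂²−V₁²)).
√(V₂²−V₁²) = √(4439² − 1735²) = 4085.9 m/s.
h = 0.0542 s × 1735 × 4439 / (2 × 4085.9) = 51.08 m.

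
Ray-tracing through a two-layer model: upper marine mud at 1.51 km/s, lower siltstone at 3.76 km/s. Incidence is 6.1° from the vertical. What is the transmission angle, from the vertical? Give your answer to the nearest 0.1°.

Snell's law: sin θ₂ = (V₂/V₁)·sin θ₁ = (3.76/1.51)·sin 6.1° = 0.2646.
θ₂ = arcsin 0.2646 = 15.34° from the normal.

15.3°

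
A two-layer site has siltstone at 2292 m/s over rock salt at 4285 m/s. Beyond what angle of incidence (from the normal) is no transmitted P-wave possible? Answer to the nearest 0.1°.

32.3°

Critical incidence: sin θ_c = V₁/V₂ = 2292/4285 = 0.5349.
θ_c = arcsin 0.5349 = 32.34°.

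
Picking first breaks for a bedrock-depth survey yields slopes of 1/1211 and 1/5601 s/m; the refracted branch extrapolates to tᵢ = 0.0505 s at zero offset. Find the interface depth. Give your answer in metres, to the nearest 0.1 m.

h = tᵢ·V₁·V₂ / (2·√(V₂²−V₁²)).
√(V₂²−V₁²) = √(5601² − 1211²) = 5468.5 m/s.
h = 0.0505 s × 1211 × 5601 / (2 × 5468.5) = 31.32 m.

31.3 m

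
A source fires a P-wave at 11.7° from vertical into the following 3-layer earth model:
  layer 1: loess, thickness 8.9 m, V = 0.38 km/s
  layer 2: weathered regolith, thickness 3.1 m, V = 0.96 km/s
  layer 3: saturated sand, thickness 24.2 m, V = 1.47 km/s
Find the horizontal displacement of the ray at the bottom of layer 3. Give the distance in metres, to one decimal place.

34.3 m

Ray parameter p = sin 11.7° / 0.38 km/s = 5.3365e-01 s/km.
Layer 1: θ = 11.70°; offset = 8.9·tan 11.70° = 1.843 m.
Layer 2: sin θ = p·0.96 = 0.5123 → θ = 30.82°; offset = 3.1·tan 30.82° = 1.849 m.
Layer 3: sin θ = p·1.47 = 0.7845 → θ = 51.67°; offset = 24.2·tan 51.67° = 30.611 m.
Summing the layer offsets gives 34.303 m.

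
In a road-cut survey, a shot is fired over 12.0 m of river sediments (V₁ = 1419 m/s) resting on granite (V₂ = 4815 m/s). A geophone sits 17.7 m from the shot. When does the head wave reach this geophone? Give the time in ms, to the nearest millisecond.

20 ms

θ_c = arcsin(V₁/V₂) = arcsin(1419/4815) = 17.14°, cos θ_c = 0.9556.
Intercept time tᵢ = 2h cos θ_c / V₁ = 2·12.0·0.9556/1419 = 0.01616 s.
t = x/V₂ + tᵢ = 17.7/4815 + 0.01616 = 0.01984 s.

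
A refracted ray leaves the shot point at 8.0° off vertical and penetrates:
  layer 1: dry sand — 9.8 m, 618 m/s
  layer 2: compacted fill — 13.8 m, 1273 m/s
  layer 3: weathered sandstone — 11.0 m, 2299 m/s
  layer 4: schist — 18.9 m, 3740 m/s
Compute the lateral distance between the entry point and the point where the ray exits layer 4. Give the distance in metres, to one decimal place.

Ray parameter p = sin 8.0° / 618 m/s = 2.2520e-04 s/m.
Layer 1: θ = 8.00°; offset = 9.8·tan 8.00° = 1.377 m.
Layer 2: sin θ = p·1273 = 0.2867 → θ = 16.66°; offset = 13.8·tan 16.66° = 4.129 m.
Layer 3: sin θ = p·2299 = 0.5177 → θ = 31.18°; offset = 11.0·tan 31.18° = 6.657 m.
Layer 4: sin θ = p·3740 = 0.8422 → θ = 57.38°; offset = 18.9·tan 57.38° = 29.528 m.
Σ offsets = 41.692 m.

41.7 m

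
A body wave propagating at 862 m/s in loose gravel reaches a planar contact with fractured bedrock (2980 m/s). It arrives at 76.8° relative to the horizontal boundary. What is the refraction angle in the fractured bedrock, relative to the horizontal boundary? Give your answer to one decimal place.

37.9°

Convert to the normal: θ₁ = 90° − 76.8° = 13.2°.
Snell's law: sin θ₂ = (V₂/V₁)·sin θ₁ = (2980/862)·sin 13.2° = 0.7894.
θ₂ = arcsin 0.7894 = 52.13° from the normal.
From the interface: 90° − 52.13° = 37.87°.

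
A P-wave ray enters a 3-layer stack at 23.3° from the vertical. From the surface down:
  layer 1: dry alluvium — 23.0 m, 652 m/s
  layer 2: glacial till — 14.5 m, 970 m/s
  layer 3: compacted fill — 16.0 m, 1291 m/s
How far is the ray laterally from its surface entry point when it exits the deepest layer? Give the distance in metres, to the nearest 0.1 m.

40.6 m

p = sin θ₁/V₁ = sin 23.3°/652 = 6.0666e-04 s/m is conserved through the stack.
Layer 1: θ = 23.30°; offset = 23.0·tan 23.30° = 9.905 m.
Layer 2: sin θ = p·970 = 0.5885 → θ = 36.05°; offset = 14.5·tan 36.05° = 10.553 m.
Layer 3: sin θ = p·1291 = 0.7832 → θ = 51.55°; offset = 16.0·tan 51.55° = 20.154 m.
Summing the layer offsets gives 40.613 m.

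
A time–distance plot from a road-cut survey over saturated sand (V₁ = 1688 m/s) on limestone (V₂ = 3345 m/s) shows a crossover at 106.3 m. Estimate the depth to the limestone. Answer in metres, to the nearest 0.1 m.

30.5 m

h = (x_cross/2)·√((V₂−V₁)/(V₂+V₁)).
(V₂−V₁)/(V₂+V₁) = (3345−1688)/(3345+1688) = 0.3292; √ = 0.5738.
h = (106.3/2)·0.5738 = 30.50 m.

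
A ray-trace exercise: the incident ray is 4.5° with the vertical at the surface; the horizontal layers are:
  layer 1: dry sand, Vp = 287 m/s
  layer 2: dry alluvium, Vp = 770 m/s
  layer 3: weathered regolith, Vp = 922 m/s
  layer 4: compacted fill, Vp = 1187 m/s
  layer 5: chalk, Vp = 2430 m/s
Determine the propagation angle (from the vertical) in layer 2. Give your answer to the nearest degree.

12°

Snell's law across each interface conserves sin θ / V, so sin θ_2 = V_2·sin θ₁/V₁.
sin θ_2 = 770 × sin 4.5° / 287 = 0.2105.
θ_2 = arcsin 0.2105 = 12.15°.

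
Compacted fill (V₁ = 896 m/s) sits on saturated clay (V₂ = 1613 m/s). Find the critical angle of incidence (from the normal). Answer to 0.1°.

33.7°

Critical incidence: sin θ_c = V₁/V₂ = 896/1613 = 0.5555.
θ_c = arcsin 0.5555 = 33.74°.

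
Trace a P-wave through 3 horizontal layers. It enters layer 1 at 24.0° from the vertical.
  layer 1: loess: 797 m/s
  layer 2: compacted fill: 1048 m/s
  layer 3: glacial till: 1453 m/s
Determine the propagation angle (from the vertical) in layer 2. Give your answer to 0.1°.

32.3°

Ray parameter p = sin 24.0° / 797 = 5.1033e-04 s/m.
sin θ_2 = p·V_2 = 5.1033e-04 × 1048 = 0.5348.
θ_2 = 32.33° from the vertical.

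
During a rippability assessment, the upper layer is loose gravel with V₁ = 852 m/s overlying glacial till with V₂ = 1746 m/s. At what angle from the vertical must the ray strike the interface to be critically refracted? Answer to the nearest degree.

29°

At critical incidence the refracted ray runs along the interface (θ₂ = 90°), so sin θ_c = V₁/V₂.
θ_c = arcsin(852/1746) = arcsin 0.4880 = 29.21°.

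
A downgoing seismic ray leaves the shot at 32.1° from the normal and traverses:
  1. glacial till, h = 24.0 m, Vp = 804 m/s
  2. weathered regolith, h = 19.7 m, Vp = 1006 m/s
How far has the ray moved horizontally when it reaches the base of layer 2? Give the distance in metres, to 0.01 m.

32.59 m

Ray parameter p = sin 32.1° / 804 m/s = 6.6094e-04 s/m.
Layer 1: θ = 32.10°; offset = 24.0·tan 32.10° = 15.0552 m.
Layer 2: sin θ = p·1006 = 0.6649 → θ = 41.68°; offset = 19.7·tan 41.68° = 17.5369 m.
Σ offsets = 32.5920 m.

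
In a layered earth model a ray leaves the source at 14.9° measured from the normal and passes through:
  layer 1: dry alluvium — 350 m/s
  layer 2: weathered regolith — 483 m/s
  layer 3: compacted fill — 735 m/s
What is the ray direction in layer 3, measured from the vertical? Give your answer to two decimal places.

32.68°

Ray parameter p = sin 14.9° / 350 = 7.3467e-04 s/m.
sin θ_3 = p·V_3 = 7.3467e-04 × 735 = 0.5400.
θ_3 = arcsin 0.5400 = 32.68°.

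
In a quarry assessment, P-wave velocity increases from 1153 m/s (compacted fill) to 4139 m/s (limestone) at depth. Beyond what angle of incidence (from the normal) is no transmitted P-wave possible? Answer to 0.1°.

16.2°

Critical incidence: sin θ_c = V₁/V₂ = 1153/4139 = 0.2786.
θ_c = arcsin 0.2786 = 16.17°.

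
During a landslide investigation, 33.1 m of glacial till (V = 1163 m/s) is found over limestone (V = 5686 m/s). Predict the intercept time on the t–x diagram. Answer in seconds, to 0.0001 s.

tᵢ = 2h·√(V₂²−V₁²)/(V₁V₂).
√(V₂²−V₁²) = √(5686²−1163²) = 5565.8 m/s.
tᵢ = 2·33.1·5565.8/(1163·5686) = 0.05572 s.

0.0557 s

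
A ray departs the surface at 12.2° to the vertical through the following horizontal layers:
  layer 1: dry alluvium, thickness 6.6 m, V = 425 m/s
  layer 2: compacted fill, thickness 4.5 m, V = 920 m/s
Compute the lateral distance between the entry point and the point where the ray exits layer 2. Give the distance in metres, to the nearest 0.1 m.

3.7 m

Ray parameter p = sin 12.2° / 425 m/s = 4.9723e-04 s/m.
Layer 1: θ = 12.20°; offset = 6.6·tan 12.20° = 1.427 m.
Layer 2: sin θ = p·920 = 0.4575 → θ = 27.22°; offset = 4.5·tan 27.22° = 2.315 m.
Total horizontal offset = 3.742 m.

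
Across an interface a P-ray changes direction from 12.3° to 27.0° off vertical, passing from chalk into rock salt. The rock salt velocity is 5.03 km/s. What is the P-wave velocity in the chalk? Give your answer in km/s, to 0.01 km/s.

Snell's law: sin 12.3°/V₁ = sin 27.0°/V₂.
V₁ = V₂·sin 12.3°/sin 27.0° = 5.03 × 0.4692 = 2.36 km/s.

2.36 km/s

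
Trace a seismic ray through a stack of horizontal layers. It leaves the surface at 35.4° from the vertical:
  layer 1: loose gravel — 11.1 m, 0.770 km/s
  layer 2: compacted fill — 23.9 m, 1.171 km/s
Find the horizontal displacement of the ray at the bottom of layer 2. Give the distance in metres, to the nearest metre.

p = sin θ₁/V₁ = sin 35.4°/0.770 = 7.5231e-01 s/km is conserved through the stack.
Layer 1: θ = 35.40°; offset = 11.1·tan 35.40° = 7.888 m.
Layer 2: sin θ = p·1.171 = 0.8810 → θ = 61.76°; offset = 23.9·tan 61.76° = 44.495 m.
Total horizontal offset = 52.384 m.

52 m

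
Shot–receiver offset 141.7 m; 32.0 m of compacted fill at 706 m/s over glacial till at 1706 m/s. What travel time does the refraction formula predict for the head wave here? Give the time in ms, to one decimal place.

165.6 ms

t = x/V₂ + 2h·√(V₂²−V₁²)/(V₁V₂).
√(V₂²−V₁²) = √(1706²−706²) = 1553.1 m/s; delay term = 2·32.0·1553.1/(706·1706) = 0.08252 s.
t = 141.7/1706 + 0.08252 = 0.16558 s.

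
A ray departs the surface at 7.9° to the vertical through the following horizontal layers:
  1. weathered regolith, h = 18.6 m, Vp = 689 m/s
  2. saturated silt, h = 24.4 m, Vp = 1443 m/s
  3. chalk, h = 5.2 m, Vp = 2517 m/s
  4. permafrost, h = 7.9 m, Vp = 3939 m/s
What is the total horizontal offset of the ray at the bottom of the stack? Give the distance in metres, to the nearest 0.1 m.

23.0 m

p = sin θ₁/V₁ = sin 7.9°/689 = 1.9948e-04 s/m is conserved through the stack.
Layer 1: θ = 7.90°; offset = 18.6·tan 7.90° = 2.581 m.
Layer 2: sin θ = p·1443 = 0.2879 → θ = 16.73°; offset = 24.4·tan 16.73° = 7.334 m.
Layer 3: sin θ = p·2517 = 0.5021 → θ = 30.14°; offset = 5.2·tan 30.14° = 3.019 m.
Layer 4: sin θ = p·3939 = 0.7858 → θ = 51.79°; offset = 7.9·tan 51.79° = 10.036 m.
Σ offsets = 22.970 m.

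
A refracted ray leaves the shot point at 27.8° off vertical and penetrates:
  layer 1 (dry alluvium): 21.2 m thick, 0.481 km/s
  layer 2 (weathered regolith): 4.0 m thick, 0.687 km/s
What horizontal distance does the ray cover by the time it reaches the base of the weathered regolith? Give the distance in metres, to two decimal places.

14.75 m

p = sin θ₁/V₁ = sin 27.8°/0.481 = 9.6962e-01 s/km is conserved through the stack.
Layer 1: θ = 27.80°; offset = 21.2·tan 27.80° = 11.1775 m.
Layer 2: sin θ = p·0.687 = 0.6661 → θ = 41.77°; offset = 4.0·tan 41.77° = 3.5725 m.
Σ offsets = 14.7500 m.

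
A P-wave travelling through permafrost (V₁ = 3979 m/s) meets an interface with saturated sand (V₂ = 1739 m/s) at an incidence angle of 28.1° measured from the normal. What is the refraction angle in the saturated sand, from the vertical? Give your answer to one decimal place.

11.9°

sin θ₁/V₁ = sin θ₂/V₂ ⇒ sin θ₂ = 1739·sin 28.1°/3979 = 1739·0.4710/3979 = 0.2059.
θ₂ = sin⁻¹(0.2059) = 11.88° (from vertical).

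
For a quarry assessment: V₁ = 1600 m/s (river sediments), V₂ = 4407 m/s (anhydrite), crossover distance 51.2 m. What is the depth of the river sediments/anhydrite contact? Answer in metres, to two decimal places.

17.50 m

h = (x_cross/2)·√((V₂−V₁)/(V₂+V₁)).
(V₂−V₁)/(V₂+V₁) = (4407−1600)/(4407+1600) = 0.4673; √ = 0.6836.
h = (51.2/2)·0.6836 = 17.50 m.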